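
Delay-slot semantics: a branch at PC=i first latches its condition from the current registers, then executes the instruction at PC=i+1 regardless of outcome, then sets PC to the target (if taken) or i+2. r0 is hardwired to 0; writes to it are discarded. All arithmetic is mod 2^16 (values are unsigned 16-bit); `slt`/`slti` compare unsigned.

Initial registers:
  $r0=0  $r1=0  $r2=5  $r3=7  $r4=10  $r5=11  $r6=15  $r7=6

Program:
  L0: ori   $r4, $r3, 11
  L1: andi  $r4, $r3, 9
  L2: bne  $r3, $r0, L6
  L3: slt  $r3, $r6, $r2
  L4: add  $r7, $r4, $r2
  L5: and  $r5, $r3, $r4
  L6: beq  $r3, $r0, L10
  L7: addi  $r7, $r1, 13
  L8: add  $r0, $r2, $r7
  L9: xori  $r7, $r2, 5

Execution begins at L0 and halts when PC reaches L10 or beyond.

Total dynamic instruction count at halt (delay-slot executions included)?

PC=0  ori   $r4, $r3, 11     | $r0=0 $r1=0 $r2=5 $r3=7 $r4=15 $r5=11 $r6=15 $r7=6
PC=1  andi  $r4, $r3, 9      | $r0=0 $r1=0 $r2=5 $r3=7 $r4=1 $r5=11 $r6=15 $r7=6
PC=2  bne  $r3, $r0, L6      | $r0=0 $r1=0 $r2=5 $r3=7 $r4=1 $r5=11 $r6=15 $r7=6  [TAKEN]
PC=3  slt  $r3, $r6, $r2     | $r0=0 $r1=0 $r2=5 $r3=0 $r4=1 $r5=11 $r6=15 $r7=6
PC=6  beq  $r3, $r0, L10     | $r0=0 $r1=0 $r2=5 $r3=0 $r4=1 $r5=11 $r6=15 $r7=6  [TAKEN]
PC=7  addi  $r7, $r1, 13     | $r0=0 $r1=0 $r2=5 $r3=0 $r4=1 $r5=11 $r6=15 $r7=13

6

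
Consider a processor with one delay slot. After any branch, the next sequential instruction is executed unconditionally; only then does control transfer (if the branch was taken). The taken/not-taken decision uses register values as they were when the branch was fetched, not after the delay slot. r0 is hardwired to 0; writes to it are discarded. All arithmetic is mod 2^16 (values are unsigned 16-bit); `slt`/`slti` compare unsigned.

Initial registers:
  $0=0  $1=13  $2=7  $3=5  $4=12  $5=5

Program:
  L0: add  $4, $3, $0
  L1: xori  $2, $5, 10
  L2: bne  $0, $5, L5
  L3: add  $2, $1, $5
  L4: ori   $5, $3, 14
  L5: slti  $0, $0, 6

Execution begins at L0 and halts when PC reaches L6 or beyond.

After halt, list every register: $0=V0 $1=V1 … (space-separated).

$0=0 $1=13 $2=18 $3=5 $4=5 $5=5

PC=0  add  $4, $3, $0        | $0=0 $1=13 $2=7 $3=5 $4=5 $5=5
PC=1  xori  $2, $5, 10       | $0=0 $1=13 $2=15 $3=5 $4=5 $5=5
PC=2  bne  $0, $5, L5        | $0=0 $1=13 $2=15 $3=5 $4=5 $5=5  [TAKEN]
PC=3  add  $2, $1, $5        | $0=0 $1=13 $2=18 $3=5 $4=5 $5=5
PC=5  slti  $0, $0, 6        | $0=0 $1=13 $2=18 $3=5 $4=5 $5=5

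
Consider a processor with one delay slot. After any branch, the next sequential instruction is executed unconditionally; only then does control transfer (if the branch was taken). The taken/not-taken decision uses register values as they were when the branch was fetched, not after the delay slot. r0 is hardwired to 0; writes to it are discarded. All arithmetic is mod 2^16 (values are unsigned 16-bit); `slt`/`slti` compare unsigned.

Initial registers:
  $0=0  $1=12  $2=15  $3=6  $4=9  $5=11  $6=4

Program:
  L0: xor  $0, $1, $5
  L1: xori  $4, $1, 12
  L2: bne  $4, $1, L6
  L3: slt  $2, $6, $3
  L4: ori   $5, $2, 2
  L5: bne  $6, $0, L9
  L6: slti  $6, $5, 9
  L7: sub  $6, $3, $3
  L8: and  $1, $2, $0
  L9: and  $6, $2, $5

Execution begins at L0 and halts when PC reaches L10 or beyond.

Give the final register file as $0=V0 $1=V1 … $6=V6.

  step pc=0: xor  $0, $1, $5  regs=(0,12,15,6,9,11,4)
  step pc=1: xori  $4, $1, 12  regs=(0,12,15,6,0,11,4)
  step pc=2: bne  $4, $1, L6  cond=T  regs=(0,12,15,6,0,11,4)
  step pc=3: slt  $2, $6, $3  regs=(0,12,1,6,0,11,4)
  step pc=6: slti  $6, $5, 9  regs=(0,12,1,6,0,11,0)
  step pc=7: sub  $6, $3, $3  regs=(0,12,1,6,0,11,0)
  step pc=8: and  $1, $2, $0  regs=(0,0,1,6,0,11,0)
  step pc=9: and  $6, $2, $5  regs=(0,0,1,6,0,11,1)

$0=0 $1=0 $2=1 $3=6 $4=0 $5=11 $6=1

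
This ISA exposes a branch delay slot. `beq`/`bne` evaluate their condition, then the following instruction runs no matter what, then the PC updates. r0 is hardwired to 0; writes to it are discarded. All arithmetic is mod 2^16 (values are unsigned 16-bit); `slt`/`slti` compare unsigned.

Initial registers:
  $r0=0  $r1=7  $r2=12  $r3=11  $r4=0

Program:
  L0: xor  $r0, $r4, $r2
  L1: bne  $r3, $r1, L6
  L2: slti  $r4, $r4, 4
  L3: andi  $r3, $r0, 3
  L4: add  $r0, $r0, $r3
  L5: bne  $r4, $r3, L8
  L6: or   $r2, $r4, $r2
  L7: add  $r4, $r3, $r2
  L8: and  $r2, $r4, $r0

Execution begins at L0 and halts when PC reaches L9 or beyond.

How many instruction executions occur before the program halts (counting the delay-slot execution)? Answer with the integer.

6

PC=0  xor  $r0, $r4, $r2     | $r0=0 $r1=7 $r2=12 $r3=11 $r4=0
PC=1  bne  $r3, $r1, L6      | $r0=0 $r1=7 $r2=12 $r3=11 $r4=0  [TAKEN]
PC=2  slti  $r4, $r4, 4      | $r0=0 $r1=7 $r2=12 $r3=11 $r4=1
PC=6  or   $r2, $r4, $r2     | $r0=0 $r1=7 $r2=13 $r3=11 $r4=1
PC=7  add  $r4, $r3, $r2     | $r0=0 $r1=7 $r2=13 $r3=11 $r4=24
PC=8  and  $r2, $r4, $r0     | $r0=0 $r1=7 $r2=0 $r3=11 $r4=24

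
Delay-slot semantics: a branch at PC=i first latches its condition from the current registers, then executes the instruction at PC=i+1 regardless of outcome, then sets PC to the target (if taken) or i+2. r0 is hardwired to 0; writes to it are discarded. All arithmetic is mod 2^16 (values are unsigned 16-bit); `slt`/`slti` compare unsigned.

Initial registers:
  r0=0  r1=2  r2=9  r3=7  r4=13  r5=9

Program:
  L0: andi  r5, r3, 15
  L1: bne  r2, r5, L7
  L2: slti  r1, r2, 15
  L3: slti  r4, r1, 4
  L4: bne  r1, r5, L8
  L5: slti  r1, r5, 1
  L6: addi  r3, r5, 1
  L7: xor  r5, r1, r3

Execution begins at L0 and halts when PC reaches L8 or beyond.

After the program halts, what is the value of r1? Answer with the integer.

#0 andi  r5, r3, 15 ; 0/2/9/7/13/7
#1 bne  r2, r5, L7 ; 0/2/9/7/13/7 ; →target
#2 slti  r1, r2, 15 ; 0/1/9/7/13/7
#7 xor  r5, r1, r3 ; 0/1/9/7/13/6

1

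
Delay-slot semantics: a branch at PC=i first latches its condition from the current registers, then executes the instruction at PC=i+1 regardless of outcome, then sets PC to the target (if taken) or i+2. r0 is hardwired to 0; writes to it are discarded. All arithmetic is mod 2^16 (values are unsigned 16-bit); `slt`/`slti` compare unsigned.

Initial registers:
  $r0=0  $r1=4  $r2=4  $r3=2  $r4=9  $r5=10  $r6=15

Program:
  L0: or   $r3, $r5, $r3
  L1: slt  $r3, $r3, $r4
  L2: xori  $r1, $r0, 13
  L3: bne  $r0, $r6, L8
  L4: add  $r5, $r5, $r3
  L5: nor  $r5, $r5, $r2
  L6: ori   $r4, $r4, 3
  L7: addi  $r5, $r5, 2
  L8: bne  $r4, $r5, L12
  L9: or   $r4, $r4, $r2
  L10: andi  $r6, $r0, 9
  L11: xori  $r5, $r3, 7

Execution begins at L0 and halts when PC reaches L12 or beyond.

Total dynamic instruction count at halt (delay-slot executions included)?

[0] or   $r3, $r5, $r3  →  {$r0:0, $r1:4, $r2:4, $r3:10, $r4:9, $r5:10, $r6:15}
[1] slt  $r3, $r3, $r4  →  {$r0:0, $r1:4, $r2:4, $r3:0, $r4:9, $r5:10, $r6:15}
[2] xori  $r1, $r0, 13  →  {$r0:0, $r1:13, $r2:4, $r3:0, $r4:9, $r5:10, $r6:15}
[3] bne  $r0, $r6, L8  →  {$r0:0, $r1:13, $r2:4, $r3:0, $r4:9, $r5:10, $r6:15}  ⟨branch taken⟩
[4] add  $r5, $r5, $r3  →  {$r0:0, $r1:13, $r2:4, $r3:0, $r4:9, $r5:10, $r6:15}
[8] bne  $r4, $r5, L12  →  {$r0:0, $r1:13, $r2:4, $r3:0, $r4:9, $r5:10, $r6:15}  ⟨branch taken⟩
[9] or   $r4, $r4, $r2  →  {$r0:0, $r1:13, $r2:4, $r3:0, $r4:13, $r5:10, $r6:15}

7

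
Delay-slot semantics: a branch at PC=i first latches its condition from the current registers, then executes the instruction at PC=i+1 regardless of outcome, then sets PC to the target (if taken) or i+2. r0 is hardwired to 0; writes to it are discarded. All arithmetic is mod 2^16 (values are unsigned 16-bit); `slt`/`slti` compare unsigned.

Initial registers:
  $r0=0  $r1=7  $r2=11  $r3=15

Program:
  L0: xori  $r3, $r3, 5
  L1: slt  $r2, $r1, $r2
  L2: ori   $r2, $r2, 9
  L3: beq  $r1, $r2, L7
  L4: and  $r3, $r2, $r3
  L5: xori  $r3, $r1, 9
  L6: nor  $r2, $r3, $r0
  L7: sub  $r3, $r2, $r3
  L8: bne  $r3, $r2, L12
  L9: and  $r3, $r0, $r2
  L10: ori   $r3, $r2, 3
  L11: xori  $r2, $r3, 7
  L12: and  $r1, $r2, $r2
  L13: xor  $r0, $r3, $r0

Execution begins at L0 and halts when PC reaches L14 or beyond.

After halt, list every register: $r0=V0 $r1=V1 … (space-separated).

PC=0  xori  $r3, $r3, 5      | $r0=0 $r1=7 $r2=11 $r3=10
PC=1  slt  $r2, $r1, $r2     | $r0=0 $r1=7 $r2=1 $r3=10
PC=2  ori   $r2, $r2, 9      | $r0=0 $r1=7 $r2=9 $r3=10
PC=3  beq  $r1, $r2, L7      | $r0=0 $r1=7 $r2=9 $r3=10  [not taken]
PC=4  and  $r3, $r2, $r3     | $r0=0 $r1=7 $r2=9 $r3=8
PC=5  xori  $r3, $r1, 9      | $r0=0 $r1=7 $r2=9 $r3=14
PC=6  nor  $r2, $r3, $r0     | $r0=0 $r1=7 $r2=65521 $r3=14
PC=7  sub  $r3, $r2, $r3     | $r0=0 $r1=7 $r2=65521 $r3=65507
PC=8  bne  $r3, $r2, L12     | $r0=0 $r1=7 $r2=65521 $r3=65507  [TAKEN]
PC=9  and  $r3, $r0, $r2     | $r0=0 $r1=7 $r2=65521 $r3=0
PC=12 and  $r1, $r2, $r2     | $r0=0 $r1=65521 $r2=65521 $r3=0
PC=13 xor  $r0, $r3, $r0     | $r0=0 $r1=65521 $r2=65521 $r3=0

$r0=0 $r1=65521 $r2=65521 $r3=0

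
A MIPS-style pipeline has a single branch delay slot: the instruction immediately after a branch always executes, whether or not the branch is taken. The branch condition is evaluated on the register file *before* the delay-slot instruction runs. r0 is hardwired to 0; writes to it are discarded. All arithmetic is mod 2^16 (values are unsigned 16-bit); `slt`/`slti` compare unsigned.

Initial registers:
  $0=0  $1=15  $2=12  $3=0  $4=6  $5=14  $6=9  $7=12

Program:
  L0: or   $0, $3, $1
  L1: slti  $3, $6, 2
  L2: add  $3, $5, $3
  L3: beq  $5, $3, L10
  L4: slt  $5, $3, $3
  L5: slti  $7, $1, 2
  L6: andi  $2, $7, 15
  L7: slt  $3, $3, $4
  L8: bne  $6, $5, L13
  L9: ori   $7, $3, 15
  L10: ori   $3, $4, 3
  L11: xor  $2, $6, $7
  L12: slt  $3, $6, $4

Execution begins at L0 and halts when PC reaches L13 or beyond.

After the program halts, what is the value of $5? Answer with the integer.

PC=0  or   $0, $3, $1        | $0=0 $1=15 $2=12 $3=0 $4=6 $5=14 $6=9 $7=12
PC=1  slti  $3, $6, 2        | $0=0 $1=15 $2=12 $3=0 $4=6 $5=14 $6=9 $7=12
PC=2  add  $3, $5, $3        | $0=0 $1=15 $2=12 $3=14 $4=6 $5=14 $6=9 $7=12
PC=3  beq  $5, $3, L10       | $0=0 $1=15 $2=12 $3=14 $4=6 $5=14 $6=9 $7=12  [TAKEN]
PC=4  slt  $5, $3, $3        | $0=0 $1=15 $2=12 $3=14 $4=6 $5=0 $6=9 $7=12
PC=10 ori   $3, $4, 3        | $0=0 $1=15 $2=12 $3=7 $4=6 $5=0 $6=9 $7=12
PC=11 xor  $2, $6, $7        | $0=0 $1=15 $2=5 $3=7 $4=6 $5=0 $6=9 $7=12
PC=12 slt  $3, $6, $4        | $0=0 $1=15 $2=5 $3=0 $4=6 $5=0 $6=9 $7=12

0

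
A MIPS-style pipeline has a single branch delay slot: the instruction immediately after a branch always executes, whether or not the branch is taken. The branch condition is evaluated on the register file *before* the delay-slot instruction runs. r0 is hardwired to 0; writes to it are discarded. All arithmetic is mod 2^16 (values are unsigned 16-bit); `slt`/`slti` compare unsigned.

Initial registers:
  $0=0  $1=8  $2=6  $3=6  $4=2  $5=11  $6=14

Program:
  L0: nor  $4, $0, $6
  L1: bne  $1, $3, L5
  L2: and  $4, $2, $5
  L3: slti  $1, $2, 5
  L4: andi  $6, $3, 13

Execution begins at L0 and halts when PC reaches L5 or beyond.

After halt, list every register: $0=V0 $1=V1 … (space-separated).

$0=0 $1=8 $2=6 $3=6 $4=2 $5=11 $6=14

#0 nor  $4, $0, $6 ; 0/8/6/6/65521/11/14
#1 bne  $1, $3, L5 ; 0/8/6/6/65521/11/14 ; →target
#2 and  $4, $2, $5 ; 0/8/6/6/2/11/14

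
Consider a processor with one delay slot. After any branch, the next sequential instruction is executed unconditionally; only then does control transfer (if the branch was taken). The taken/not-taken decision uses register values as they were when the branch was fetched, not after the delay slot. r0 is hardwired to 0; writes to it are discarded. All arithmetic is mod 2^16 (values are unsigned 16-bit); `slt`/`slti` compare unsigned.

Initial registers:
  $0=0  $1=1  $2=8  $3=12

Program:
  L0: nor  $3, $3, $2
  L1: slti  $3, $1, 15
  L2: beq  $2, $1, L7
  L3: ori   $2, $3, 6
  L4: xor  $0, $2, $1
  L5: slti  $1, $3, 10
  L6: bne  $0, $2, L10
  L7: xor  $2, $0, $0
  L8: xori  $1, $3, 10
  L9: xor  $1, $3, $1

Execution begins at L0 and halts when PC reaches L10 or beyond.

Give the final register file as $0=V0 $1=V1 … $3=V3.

PC=0  nor  $3, $3, $2        | $0=0 $1=1 $2=8 $3=65523
PC=1  slti  $3, $1, 15       | $0=0 $1=1 $2=8 $3=1
PC=2  beq  $2, $1, L7        | $0=0 $1=1 $2=8 $3=1  [not taken]
PC=3  ori   $2, $3, 6        | $0=0 $1=1 $2=7 $3=1
PC=4  xor  $0, $2, $1        | $0=0 $1=1 $2=7 $3=1
PC=5  slti  $1, $3, 10       | $0=0 $1=1 $2=7 $3=1
PC=6  bne  $0, $2, L10       | $0=0 $1=1 $2=7 $3=1  [TAKEN]
PC=7  xor  $2, $0, $0        | $0=0 $1=1 $2=0 $3=1

$0=0 $1=1 $2=0 $3=1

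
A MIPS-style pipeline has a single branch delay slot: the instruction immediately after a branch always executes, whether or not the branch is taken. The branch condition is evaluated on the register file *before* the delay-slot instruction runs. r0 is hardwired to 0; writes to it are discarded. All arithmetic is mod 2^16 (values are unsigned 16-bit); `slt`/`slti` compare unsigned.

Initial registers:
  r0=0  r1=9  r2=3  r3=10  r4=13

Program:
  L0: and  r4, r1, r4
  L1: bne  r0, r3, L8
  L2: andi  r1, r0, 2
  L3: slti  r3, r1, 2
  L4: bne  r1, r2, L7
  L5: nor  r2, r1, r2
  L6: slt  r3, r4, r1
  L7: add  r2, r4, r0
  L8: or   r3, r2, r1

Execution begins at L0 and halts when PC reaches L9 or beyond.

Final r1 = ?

PC=0  and  r4, r1, r4        | r0=0 r1=9 r2=3 r3=10 r4=9
PC=1  bne  r0, r3, L8        | r0=0 r1=9 r2=3 r3=10 r4=9  [TAKEN]
PC=2  andi  r1, r0, 2        | r0=0 r1=0 r2=3 r3=10 r4=9
PC=8  or   r3, r2, r1        | r0=0 r1=0 r2=3 r3=3 r4=9

0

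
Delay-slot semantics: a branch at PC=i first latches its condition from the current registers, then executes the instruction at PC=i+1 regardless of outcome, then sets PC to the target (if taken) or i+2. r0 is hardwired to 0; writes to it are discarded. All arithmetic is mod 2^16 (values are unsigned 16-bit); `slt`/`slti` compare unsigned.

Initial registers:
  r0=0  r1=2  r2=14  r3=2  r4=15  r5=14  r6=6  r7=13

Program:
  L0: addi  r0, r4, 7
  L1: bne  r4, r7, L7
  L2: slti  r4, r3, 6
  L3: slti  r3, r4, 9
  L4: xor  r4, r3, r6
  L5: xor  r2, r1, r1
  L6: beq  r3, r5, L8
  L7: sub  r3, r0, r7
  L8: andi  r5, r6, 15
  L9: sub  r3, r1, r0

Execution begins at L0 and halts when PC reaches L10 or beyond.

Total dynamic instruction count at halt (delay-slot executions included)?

6

PC=0  addi  r0, r4, 7        | r0=0 r1=2 r2=14 r3=2 r4=15 r5=14 r6=6 r7=13
PC=1  bne  r4, r7, L7        | r0=0 r1=2 r2=14 r3=2 r4=15 r5=14 r6=6 r7=13  [TAKEN]
PC=2  slti  r4, r3, 6        | r0=0 r1=2 r2=14 r3=2 r4=1 r5=14 r6=6 r7=13
PC=7  sub  r3, r0, r7        | r0=0 r1=2 r2=14 r3=65523 r4=1 r5=14 r6=6 r7=13
PC=8  andi  r5, r6, 15       | r0=0 r1=2 r2=14 r3=65523 r4=1 r5=6 r6=6 r7=13
PC=9  sub  r3, r1, r0        | r0=0 r1=2 r2=14 r3=2 r4=1 r5=6 r6=6 r7=13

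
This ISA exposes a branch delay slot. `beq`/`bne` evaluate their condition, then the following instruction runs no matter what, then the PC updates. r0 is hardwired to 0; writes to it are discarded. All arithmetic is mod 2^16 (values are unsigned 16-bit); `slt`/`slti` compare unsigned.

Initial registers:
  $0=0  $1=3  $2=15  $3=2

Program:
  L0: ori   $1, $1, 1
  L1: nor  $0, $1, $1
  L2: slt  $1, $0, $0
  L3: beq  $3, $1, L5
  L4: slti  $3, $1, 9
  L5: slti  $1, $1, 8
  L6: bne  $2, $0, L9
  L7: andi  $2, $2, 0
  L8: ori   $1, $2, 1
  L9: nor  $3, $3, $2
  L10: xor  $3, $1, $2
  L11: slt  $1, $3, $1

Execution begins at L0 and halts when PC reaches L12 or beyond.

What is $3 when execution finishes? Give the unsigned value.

#0 ori   $1, $1, 1 ; 0/3/15/2
#1 nor  $0, $1, $1 ; 0/3/15/2
#2 slt  $1, $0, $0 ; 0/0/15/2
#3 beq  $3, $1, L5 ; 0/0/15/2 ; →fallthru
#4 slti  $3, $1, 9 ; 0/0/15/1
#5 slti  $1, $1, 8 ; 0/1/15/1
#6 bne  $2, $0, L9 ; 0/1/15/1 ; →target
#7 andi  $2, $2, 0 ; 0/1/0/1
#9 nor  $3, $3, $2 ; 0/1/0/65534
#10 xor  $3, $1, $2 ; 0/1/0/1
#11 slt  $1, $3, $1 ; 0/0/0/1

1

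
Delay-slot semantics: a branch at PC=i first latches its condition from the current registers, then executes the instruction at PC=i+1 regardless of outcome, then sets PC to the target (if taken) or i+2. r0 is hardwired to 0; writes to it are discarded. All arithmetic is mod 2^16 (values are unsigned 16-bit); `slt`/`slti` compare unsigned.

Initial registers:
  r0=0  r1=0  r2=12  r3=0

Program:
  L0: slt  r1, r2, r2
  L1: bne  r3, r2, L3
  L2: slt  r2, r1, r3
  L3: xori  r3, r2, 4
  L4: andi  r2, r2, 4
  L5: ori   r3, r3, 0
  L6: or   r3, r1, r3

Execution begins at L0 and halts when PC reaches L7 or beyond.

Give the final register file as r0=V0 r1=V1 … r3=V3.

r0=0 r1=0 r2=0 r3=4

#0 slt  r1, r2, r2 ; 0/0/12/0
#1 bne  r3, r2, L3 ; 0/0/12/0 ; →target
#2 slt  r2, r1, r3 ; 0/0/0/0
#3 xori  r3, r2, 4 ; 0/0/0/4
#4 andi  r2, r2, 4 ; 0/0/0/4
#5 ori   r3, r3, 0 ; 0/0/0/4
#6 or   r3, r1, r3 ; 0/0/0/4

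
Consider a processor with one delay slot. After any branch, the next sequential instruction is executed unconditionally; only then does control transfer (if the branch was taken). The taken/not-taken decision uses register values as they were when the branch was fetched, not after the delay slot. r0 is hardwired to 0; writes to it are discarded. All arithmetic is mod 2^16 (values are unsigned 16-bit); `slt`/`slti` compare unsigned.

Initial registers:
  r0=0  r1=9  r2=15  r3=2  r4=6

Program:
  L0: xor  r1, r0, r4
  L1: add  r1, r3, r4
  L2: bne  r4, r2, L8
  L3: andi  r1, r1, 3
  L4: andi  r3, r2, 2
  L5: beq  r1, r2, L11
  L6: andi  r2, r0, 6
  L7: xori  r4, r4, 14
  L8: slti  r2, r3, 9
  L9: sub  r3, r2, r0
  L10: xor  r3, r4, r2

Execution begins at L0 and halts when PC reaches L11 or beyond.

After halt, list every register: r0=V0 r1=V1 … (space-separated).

r0=0 r1=0 r2=1 r3=7 r4=6

PC=0  xor  r1, r0, r4        | r0=0 r1=6 r2=15 r3=2 r4=6
PC=1  add  r1, r3, r4        | r0=0 r1=8 r2=15 r3=2 r4=6
PC=2  bne  r4, r2, L8        | r0=0 r1=8 r2=15 r3=2 r4=6  [TAKEN]
PC=3  andi  r1, r1, 3        | r0=0 r1=0 r2=15 r3=2 r4=6
PC=8  slti  r2, r3, 9        | r0=0 r1=0 r2=1 r3=2 r4=6
PC=9  sub  r3, r2, r0        | r0=0 r1=0 r2=1 r3=1 r4=6
PC=10 xor  r3, r4, r2        | r0=0 r1=0 r2=1 r3=7 r4=6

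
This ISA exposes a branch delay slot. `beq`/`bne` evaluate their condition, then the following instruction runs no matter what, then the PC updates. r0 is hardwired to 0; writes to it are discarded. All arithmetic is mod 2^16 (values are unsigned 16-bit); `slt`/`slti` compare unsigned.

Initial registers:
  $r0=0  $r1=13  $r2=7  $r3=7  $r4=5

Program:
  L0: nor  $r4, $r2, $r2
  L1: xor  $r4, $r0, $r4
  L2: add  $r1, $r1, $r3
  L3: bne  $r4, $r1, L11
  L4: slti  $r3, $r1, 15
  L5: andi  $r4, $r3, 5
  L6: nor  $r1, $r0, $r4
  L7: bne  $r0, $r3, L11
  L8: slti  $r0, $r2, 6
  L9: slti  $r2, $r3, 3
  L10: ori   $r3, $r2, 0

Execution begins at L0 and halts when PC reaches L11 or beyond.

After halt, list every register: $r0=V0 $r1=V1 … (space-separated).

$r0=0 $r1=20 $r2=7 $r3=0 $r4=65528

#0 nor  $r4, $r2, $r2 ; 0/13/7/7/65528
#1 xor  $r4, $r0, $r4 ; 0/13/7/7/65528
#2 add  $r1, $r1, $r3 ; 0/20/7/7/65528
#3 bne  $r4, $r1, L11 ; 0/20/7/7/65528 ; →target
#4 slti  $r3, $r1, 15 ; 0/20/7/0/65528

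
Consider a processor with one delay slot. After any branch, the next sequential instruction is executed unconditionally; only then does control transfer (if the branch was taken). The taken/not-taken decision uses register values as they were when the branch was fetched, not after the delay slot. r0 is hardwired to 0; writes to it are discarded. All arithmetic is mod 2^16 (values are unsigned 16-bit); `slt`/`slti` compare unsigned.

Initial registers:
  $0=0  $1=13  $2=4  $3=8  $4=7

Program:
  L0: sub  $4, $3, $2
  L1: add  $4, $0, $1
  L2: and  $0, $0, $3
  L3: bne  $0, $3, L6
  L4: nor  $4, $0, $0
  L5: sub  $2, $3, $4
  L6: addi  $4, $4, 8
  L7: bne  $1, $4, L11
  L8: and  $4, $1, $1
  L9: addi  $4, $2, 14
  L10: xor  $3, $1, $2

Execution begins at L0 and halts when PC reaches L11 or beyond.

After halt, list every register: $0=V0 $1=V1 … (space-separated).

$0=0 $1=13 $2=4 $3=8 $4=13

PC=0  sub  $4, $3, $2        | $0=0 $1=13 $2=4 $3=8 $4=4
PC=1  add  $4, $0, $1        | $0=0 $1=13 $2=4 $3=8 $4=13
PC=2  and  $0, $0, $3        | $0=0 $1=13 $2=4 $3=8 $4=13
PC=3  bne  $0, $3, L6        | $0=0 $1=13 $2=4 $3=8 $4=13  [TAKEN]
PC=4  nor  $4, $0, $0        | $0=0 $1=13 $2=4 $3=8 $4=65535
PC=6  addi  $4, $4, 8        | $0=0 $1=13 $2=4 $3=8 $4=7
PC=7  bne  $1, $4, L11       | $0=0 $1=13 $2=4 $3=8 $4=7  [TAKEN]
PC=8  and  $4, $1, $1        | $0=0 $1=13 $2=4 $3=8 $4=13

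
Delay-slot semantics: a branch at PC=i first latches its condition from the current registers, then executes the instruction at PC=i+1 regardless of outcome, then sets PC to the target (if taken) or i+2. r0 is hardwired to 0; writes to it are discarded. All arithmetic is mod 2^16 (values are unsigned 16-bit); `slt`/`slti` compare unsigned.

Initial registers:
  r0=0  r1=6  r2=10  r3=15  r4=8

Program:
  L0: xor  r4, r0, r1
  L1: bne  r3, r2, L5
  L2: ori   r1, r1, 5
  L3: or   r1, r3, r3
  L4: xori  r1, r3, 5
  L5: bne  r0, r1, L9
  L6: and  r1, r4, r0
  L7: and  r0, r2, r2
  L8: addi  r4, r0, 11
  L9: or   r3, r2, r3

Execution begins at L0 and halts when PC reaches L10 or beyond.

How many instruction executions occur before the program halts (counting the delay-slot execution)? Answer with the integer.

PC=0  xor  r4, r0, r1        | r0=0 r1=6 r2=10 r3=15 r4=6
PC=1  bne  r3, r2, L5        | r0=0 r1=6 r2=10 r3=15 r4=6  [TAKEN]
PC=2  ori   r1, r1, 5        | r0=0 r1=7 r2=10 r3=15 r4=6
PC=5  bne  r0, r1, L9        | r0=0 r1=7 r2=10 r3=15 r4=6  [TAKEN]
PC=6  and  r1, r4, r0        | r0=0 r1=0 r2=10 r3=15 r4=6
PC=9  or   r3, r2, r3        | r0=0 r1=0 r2=10 r3=15 r4=6

6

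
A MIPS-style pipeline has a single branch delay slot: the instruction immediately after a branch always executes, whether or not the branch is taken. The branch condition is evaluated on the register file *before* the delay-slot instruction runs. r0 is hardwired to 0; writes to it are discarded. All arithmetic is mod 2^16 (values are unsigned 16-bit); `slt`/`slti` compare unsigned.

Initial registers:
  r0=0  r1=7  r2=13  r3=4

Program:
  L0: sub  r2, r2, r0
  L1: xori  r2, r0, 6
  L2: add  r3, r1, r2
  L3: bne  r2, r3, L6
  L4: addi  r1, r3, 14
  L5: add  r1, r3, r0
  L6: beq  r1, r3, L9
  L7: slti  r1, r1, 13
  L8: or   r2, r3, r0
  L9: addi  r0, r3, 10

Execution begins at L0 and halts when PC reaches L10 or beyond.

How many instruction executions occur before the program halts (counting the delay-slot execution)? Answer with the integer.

[0] sub  r2, r2, r0  →  {r0:0, r1:7, r2:13, r3:4}
[1] xori  r2, r0, 6  →  {r0:0, r1:7, r2:6, r3:4}
[2] add  r3, r1, r2  →  {r0:0, r1:7, r2:6, r3:13}
[3] bne  r2, r3, L6  →  {r0:0, r1:7, r2:6, r3:13}  ⟨branch taken⟩
[4] addi  r1, r3, 14  →  {r0:0, r1:27, r2:6, r3:13}
[6] beq  r1, r3, L9  →  {r0:0, r1:27, r2:6, r3:13}  ⟨branch fallthrough⟩
[7] slti  r1, r1, 13  →  {r0:0, r1:0, r2:6, r3:13}
[8] or   r2, r3, r0  →  {r0:0, r1:0, r2:13, r3:13}
[9] addi  r0, r3, 10  →  {r0:0, r1:0, r2:13, r3:13}

9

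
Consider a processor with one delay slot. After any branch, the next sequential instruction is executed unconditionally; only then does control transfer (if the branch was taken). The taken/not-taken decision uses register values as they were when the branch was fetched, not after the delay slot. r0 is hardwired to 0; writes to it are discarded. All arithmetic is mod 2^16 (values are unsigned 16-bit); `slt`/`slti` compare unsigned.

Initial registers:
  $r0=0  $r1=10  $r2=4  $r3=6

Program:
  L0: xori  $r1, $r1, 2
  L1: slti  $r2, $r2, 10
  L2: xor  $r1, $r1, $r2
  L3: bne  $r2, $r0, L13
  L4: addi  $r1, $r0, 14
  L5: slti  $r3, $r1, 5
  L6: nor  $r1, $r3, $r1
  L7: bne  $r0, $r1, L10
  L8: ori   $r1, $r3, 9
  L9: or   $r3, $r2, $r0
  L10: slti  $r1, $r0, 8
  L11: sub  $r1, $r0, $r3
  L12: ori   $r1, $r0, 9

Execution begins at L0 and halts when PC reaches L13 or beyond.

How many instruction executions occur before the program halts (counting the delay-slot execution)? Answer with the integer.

5

  step pc=0: xori  $r1, $r1, 2  regs=(0,8,4,6)
  step pc=1: slti  $r2, $r2, 10  regs=(0,8,1,6)
  step pc=2: xor  $r1, $r1, $r2  regs=(0,9,1,6)
  step pc=3: bne  $r2, $r0, L13  cond=T  regs=(0,9,1,6)
  step pc=4: addi  $r1, $r0, 14  regs=(0,14,1,6)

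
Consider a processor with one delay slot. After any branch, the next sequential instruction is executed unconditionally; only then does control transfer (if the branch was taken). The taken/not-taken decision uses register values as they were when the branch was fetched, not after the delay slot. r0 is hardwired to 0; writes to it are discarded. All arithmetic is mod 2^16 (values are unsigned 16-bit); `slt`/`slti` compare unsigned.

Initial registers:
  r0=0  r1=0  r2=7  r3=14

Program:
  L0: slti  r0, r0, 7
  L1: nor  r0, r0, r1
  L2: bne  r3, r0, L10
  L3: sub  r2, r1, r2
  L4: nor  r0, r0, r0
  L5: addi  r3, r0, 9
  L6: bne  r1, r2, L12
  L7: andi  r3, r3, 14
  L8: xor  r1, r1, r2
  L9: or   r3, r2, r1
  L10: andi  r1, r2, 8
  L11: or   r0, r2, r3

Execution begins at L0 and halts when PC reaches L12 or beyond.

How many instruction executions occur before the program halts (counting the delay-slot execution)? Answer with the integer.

[0] slti  r0, r0, 7  →  {r0:0, r1:0, r2:7, r3:14}
[1] nor  r0, r0, r1  →  {r0:0, r1:0, r2:7, r3:14}
[2] bne  r3, r0, L10  →  {r0:0, r1:0, r2:7, r3:14}  ⟨branch taken⟩
[3] sub  r2, r1, r2  →  {r0:0, r1:0, r2:65529, r3:14}
[10] andi  r1, r2, 8  →  {r0:0, r1:8, r2:65529, r3:14}
[11] or   r0, r2, r3  →  {r0:0, r1:8, r2:65529, r3:14}

6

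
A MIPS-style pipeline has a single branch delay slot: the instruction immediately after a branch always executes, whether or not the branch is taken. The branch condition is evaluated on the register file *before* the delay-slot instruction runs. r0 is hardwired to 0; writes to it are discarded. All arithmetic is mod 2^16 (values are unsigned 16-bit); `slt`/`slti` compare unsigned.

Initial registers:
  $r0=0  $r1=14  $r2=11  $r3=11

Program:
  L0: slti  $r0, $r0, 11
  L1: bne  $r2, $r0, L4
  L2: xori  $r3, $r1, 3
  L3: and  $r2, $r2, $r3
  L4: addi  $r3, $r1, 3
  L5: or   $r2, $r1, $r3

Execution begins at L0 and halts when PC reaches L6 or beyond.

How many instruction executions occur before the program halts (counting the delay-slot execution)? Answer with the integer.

5

PC=0  slti  $r0, $r0, 11     | $r0=0 $r1=14 $r2=11 $r3=11
PC=1  bne  $r2, $r0, L4      | $r0=0 $r1=14 $r2=11 $r3=11  [TAKEN]
PC=2  xori  $r3, $r1, 3      | $r0=0 $r1=14 $r2=11 $r3=13
PC=4  addi  $r3, $r1, 3      | $r0=0 $r1=14 $r2=11 $r3=17
PC=5  or   $r2, $r1, $r3     | $r0=0 $r1=14 $r2=31 $r3=17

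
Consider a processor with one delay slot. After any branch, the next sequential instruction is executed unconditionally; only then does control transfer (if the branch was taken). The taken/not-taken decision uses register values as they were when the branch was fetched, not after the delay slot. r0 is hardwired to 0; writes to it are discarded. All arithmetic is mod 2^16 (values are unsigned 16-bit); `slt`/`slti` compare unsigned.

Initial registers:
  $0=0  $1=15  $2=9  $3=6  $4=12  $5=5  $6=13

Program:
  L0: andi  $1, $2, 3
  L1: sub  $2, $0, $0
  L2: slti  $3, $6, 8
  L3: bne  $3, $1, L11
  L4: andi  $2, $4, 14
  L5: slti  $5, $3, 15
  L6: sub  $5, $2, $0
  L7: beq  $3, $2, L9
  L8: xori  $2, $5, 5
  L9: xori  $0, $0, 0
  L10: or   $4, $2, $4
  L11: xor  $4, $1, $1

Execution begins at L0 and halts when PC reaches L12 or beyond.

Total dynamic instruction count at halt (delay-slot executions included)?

6

  step pc=0: andi  $1, $2, 3  regs=(0,1,9,6,12,5,13)
  step pc=1: sub  $2, $0, $0  regs=(0,1,0,6,12,5,13)
  step pc=2: slti  $3, $6, 8  regs=(0,1,0,0,12,5,13)
  step pc=3: bne  $3, $1, L11  cond=T  regs=(0,1,0,0,12,5,13)
  step pc=4: andi  $2, $4, 14  regs=(0,1,12,0,12,5,13)
  step pc=11: xor  $4, $1, $1  regs=(0,1,12,0,0,5,13)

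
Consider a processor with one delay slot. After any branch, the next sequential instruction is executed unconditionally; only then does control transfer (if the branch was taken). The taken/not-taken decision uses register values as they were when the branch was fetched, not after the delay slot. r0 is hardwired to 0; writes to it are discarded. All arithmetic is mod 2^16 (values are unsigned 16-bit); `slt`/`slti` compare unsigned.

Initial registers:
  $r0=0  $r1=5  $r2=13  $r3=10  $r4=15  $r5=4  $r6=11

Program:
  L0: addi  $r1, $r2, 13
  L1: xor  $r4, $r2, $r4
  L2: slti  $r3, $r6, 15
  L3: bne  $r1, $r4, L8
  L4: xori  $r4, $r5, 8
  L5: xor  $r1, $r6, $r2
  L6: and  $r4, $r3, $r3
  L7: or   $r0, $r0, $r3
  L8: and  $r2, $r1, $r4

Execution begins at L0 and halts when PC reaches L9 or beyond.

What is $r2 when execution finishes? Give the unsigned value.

8

[0] addi  $r1, $r2, 13  →  {$r0:0, $r1:26, $r2:13, $r3:10, $r4:15, $r5:4, $r6:11}
[1] xor  $r4, $r2, $r4  →  {$r0:0, $r1:26, $r2:13, $r3:10, $r4:2, $r5:4, $r6:11}
[2] slti  $r3, $r6, 15  →  {$r0:0, $r1:26, $r2:13, $r3:1, $r4:2, $r5:4, $r6:11}
[3] bne  $r1, $r4, L8  →  {$r0:0, $r1:26, $r2:13, $r3:1, $r4:2, $r5:4, $r6:11}  ⟨branch taken⟩
[4] xori  $r4, $r5, 8  →  {$r0:0, $r1:26, $r2:13, $r3:1, $r4:12, $r5:4, $r6:11}
[8] and  $r2, $r1, $r4  →  {$r0:0, $r1:26, $r2:8, $r3:1, $r4:12, $r5:4, $r6:11}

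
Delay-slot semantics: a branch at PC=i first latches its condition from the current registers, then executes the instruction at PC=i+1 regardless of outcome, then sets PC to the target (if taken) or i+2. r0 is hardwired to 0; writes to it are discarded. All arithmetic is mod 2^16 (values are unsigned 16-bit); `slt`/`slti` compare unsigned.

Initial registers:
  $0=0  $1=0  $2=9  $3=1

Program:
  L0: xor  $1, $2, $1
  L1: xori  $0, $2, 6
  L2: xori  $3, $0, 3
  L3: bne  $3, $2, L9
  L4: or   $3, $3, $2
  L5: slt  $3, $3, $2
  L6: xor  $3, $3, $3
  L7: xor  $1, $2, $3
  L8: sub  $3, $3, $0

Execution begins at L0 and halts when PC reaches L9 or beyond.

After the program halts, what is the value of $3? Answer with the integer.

PC=0  xor  $1, $2, $1        | $0=0 $1=9 $2=9 $3=1
PC=1  xori  $0, $2, 6        | $0=0 $1=9 $2=9 $3=1
PC=2  xori  $3, $0, 3        | $0=0 $1=9 $2=9 $3=3
PC=3  bne  $3, $2, L9        | $0=0 $1=9 $2=9 $3=3  [TAKEN]
PC=4  or   $3, $3, $2        | $0=0 $1=9 $2=9 $3=11

11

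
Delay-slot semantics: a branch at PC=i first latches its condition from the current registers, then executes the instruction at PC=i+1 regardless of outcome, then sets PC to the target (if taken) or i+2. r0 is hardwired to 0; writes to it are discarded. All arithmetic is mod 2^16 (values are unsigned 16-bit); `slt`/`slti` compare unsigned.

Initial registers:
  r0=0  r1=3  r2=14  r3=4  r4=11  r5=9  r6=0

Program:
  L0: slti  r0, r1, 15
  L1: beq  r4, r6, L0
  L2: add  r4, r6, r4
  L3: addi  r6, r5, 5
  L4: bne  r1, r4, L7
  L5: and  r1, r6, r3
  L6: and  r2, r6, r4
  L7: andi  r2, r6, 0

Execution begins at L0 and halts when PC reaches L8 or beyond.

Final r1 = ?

  step pc=0: slti  r0, r1, 15  regs=(0,3,14,4,11,9,0)
  step pc=1: beq  r4, r6, L0  cond=F  regs=(0,3,14,4,11,9,0)
  step pc=2: add  r4, r6, r4  regs=(0,3,14,4,11,9,0)
  step pc=3: addi  r6, r5, 5  regs=(0,3,14,4,11,9,14)
  step pc=4: bne  r1, r4, L7  cond=T  regs=(0,3,14,4,11,9,14)
  step pc=5: and  r1, r6, r3  regs=(0,4,14,4,11,9,14)
  step pc=7: andi  r2, r6, 0  regs=(0,4,0,4,11,9,14)

4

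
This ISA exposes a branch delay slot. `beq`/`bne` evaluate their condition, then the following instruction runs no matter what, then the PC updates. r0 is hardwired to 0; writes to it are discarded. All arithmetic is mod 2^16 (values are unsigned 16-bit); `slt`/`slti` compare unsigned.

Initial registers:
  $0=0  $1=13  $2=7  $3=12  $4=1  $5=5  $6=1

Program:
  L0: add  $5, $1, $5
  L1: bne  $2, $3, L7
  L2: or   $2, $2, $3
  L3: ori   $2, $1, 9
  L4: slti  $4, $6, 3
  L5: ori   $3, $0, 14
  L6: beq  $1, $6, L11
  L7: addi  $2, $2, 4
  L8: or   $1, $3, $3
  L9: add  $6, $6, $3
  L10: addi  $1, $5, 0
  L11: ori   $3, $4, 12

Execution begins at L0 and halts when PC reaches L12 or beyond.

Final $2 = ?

19

  step pc=0: add  $5, $1, $5  regs=(0,13,7,12,1,18,1)
  step pc=1: bne  $2, $3, L7  cond=T  regs=(0,13,7,12,1,18,1)
  step pc=2: or   $2, $2, $3  regs=(0,13,15,12,1,18,1)
  step pc=7: addi  $2, $2, 4  regs=(0,13,19,12,1,18,1)
  step pc=8: or   $1, $3, $3  regs=(0,12,19,12,1,18,1)
  step pc=9: add  $6, $6, $3  regs=(0,12,19,12,1,18,13)
  step pc=10: addi  $1, $5, 0  regs=(0,18,19,12,1,18,13)
  step pc=11: ori   $3, $4, 12  regs=(0,18,19,13,1,18,13)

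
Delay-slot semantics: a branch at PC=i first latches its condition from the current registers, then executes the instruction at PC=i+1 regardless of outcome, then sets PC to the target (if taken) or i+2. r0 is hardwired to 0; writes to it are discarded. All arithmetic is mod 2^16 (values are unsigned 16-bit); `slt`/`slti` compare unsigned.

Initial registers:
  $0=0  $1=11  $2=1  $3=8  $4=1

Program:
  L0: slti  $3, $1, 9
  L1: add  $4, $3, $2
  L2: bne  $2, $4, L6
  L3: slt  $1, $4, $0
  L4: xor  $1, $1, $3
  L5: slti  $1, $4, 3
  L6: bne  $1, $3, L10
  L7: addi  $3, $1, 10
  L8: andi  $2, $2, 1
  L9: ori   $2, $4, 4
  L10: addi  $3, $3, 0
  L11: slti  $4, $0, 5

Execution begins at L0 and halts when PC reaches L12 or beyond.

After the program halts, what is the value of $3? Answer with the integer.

11

[0] slti  $3, $1, 9  →  {$0:0, $1:11, $2:1, $3:0, $4:1}
[1] add  $4, $3, $2  →  {$0:0, $1:11, $2:1, $3:0, $4:1}
[2] bne  $2, $4, L6  →  {$0:0, $1:11, $2:1, $3:0, $4:1}  ⟨branch fallthrough⟩
[3] slt  $1, $4, $0  →  {$0:0, $1:0, $2:1, $3:0, $4:1}
[4] xor  $1, $1, $3  →  {$0:0, $1:0, $2:1, $3:0, $4:1}
[5] slti  $1, $4, 3  →  {$0:0, $1:1, $2:1, $3:0, $4:1}
[6] bne  $1, $3, L10  →  {$0:0, $1:1, $2:1, $3:0, $4:1}  ⟨branch taken⟩
[7] addi  $3, $1, 10  →  {$0:0, $1:1, $2:1, $3:11, $4:1}
[10] addi  $3, $3, 0  →  {$0:0, $1:1, $2:1, $3:11, $4:1}
[11] slti  $4, $0, 5  →  {$0:0, $1:1, $2:1, $3:11, $4:1}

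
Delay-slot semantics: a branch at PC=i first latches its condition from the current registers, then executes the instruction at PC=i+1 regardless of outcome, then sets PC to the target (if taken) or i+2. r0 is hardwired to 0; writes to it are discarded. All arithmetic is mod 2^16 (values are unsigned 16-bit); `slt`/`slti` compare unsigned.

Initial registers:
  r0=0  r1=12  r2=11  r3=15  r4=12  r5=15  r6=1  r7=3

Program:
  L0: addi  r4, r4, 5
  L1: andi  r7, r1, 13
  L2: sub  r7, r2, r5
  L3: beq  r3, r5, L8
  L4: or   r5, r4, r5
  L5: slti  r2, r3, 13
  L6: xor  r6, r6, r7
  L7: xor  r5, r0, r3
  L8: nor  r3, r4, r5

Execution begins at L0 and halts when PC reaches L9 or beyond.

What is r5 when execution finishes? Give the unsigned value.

31

#0 addi  r4, r4, 5 ; 0/12/11/15/17/15/1/3
#1 andi  r7, r1, 13 ; 0/12/11/15/17/15/1/12
#2 sub  r7, r2, r5 ; 0/12/11/15/17/15/1/65532
#3 beq  r3, r5, L8 ; 0/12/11/15/17/15/1/65532 ; →target
#4 or   r5, r4, r5 ; 0/12/11/15/17/31/1/65532
#8 nor  r3, r4, r5 ; 0/12/11/65504/17/31/1/65532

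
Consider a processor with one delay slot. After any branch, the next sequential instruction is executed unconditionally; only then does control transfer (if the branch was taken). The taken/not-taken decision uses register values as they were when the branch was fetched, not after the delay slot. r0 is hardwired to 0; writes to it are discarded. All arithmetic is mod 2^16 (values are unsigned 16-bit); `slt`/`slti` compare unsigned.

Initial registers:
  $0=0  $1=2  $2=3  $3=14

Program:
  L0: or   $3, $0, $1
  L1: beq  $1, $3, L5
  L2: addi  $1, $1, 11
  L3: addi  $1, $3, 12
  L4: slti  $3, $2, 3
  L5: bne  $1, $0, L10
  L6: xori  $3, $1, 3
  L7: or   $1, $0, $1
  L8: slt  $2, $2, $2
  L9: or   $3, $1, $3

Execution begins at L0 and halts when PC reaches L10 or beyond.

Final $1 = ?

13

PC=0  or   $3, $0, $1        | $0=0 $1=2 $2=3 $3=2
PC=1  beq  $1, $3, L5        | $0=0 $1=2 $2=3 $3=2  [TAKEN]
PC=2  addi  $1, $1, 11       | $0=0 $1=13 $2=3 $3=2
PC=5  bne  $1, $0, L10       | $0=0 $1=13 $2=3 $3=2  [TAKEN]
PC=6  xori  $3, $1, 3        | $0=0 $1=13 $2=3 $3=14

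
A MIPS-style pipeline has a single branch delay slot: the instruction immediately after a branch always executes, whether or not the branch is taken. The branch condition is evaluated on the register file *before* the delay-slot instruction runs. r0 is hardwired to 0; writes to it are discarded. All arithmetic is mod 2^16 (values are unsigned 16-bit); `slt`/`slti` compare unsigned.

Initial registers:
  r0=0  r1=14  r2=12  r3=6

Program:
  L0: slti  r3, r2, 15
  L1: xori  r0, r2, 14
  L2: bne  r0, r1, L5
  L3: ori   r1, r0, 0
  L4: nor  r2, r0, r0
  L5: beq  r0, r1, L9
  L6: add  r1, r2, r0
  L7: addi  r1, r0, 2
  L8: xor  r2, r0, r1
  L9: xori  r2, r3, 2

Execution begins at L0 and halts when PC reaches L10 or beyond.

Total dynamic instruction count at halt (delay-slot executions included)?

#0 slti  r3, r2, 15 ; 0/14/12/1
#1 xori  r0, r2, 14 ; 0/14/12/1
#2 bne  r0, r1, L5 ; 0/14/12/1 ; →target
#3 ori   r1, r0, 0 ; 0/0/12/1
#5 beq  r0, r1, L9 ; 0/0/12/1 ; →target
#6 add  r1, r2, r0 ; 0/12/12/1
#9 xori  r2, r3, 2 ; 0/12/3/1

7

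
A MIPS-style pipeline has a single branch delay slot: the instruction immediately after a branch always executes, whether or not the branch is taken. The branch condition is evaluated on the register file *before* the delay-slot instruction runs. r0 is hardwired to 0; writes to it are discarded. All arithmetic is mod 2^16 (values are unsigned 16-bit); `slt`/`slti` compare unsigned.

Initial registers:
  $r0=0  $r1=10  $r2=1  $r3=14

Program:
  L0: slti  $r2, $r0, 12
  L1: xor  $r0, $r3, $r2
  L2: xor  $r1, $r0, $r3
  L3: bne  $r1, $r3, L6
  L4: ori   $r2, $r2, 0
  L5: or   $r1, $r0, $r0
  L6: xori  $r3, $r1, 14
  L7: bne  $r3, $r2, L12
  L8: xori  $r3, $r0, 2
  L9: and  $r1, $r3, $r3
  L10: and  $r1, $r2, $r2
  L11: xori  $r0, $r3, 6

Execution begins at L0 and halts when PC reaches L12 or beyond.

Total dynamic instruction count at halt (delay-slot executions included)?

9

PC=0  slti  $r2, $r0, 12     | $r0=0 $r1=10 $r2=1 $r3=14
PC=1  xor  $r0, $r3, $r2     | $r0=0 $r1=10 $r2=1 $r3=14
PC=2  xor  $r1, $r0, $r3     | $r0=0 $r1=14 $r2=1 $r3=14
PC=3  bne  $r1, $r3, L6      | $r0=0 $r1=14 $r2=1 $r3=14  [not taken]
PC=4  ori   $r2, $r2, 0      | $r0=0 $r1=14 $r2=1 $r3=14
PC=5  or   $r1, $r0, $r0     | $r0=0 $r1=0 $r2=1 $r3=14
PC=6  xori  $r3, $r1, 14     | $r0=0 $r1=0 $r2=1 $r3=14
PC=7  bne  $r3, $r2, L12     | $r0=0 $r1=0 $r2=1 $r3=14  [TAKEN]
PC=8  xori  $r3, $r0, 2      | $r0=0 $r1=0 $r2=1 $r3=2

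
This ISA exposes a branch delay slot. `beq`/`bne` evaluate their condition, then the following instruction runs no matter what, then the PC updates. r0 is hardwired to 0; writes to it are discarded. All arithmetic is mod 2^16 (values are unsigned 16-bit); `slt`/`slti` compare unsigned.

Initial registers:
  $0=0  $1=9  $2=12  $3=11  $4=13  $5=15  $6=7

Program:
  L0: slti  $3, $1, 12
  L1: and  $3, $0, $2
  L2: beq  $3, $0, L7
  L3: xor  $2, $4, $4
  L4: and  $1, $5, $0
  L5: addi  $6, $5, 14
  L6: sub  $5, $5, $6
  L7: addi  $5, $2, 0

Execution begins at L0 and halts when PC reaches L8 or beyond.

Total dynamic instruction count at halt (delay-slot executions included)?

  step pc=0: slti  $3, $1, 12  regs=(0,9,12,1,13,15,7)
  step pc=1: and  $3, $0, $2  regs=(0,9,12,0,13,15,7)
  step pc=2: beq  $3, $0, L7  cond=T  regs=(0,9,12,0,13,15,7)
  step pc=3: xor  $2, $4, $4  regs=(0,9,0,0,13,15,7)
  step pc=7: addi  $5, $2, 0  regs=(0,9,0,0,13,0,7)

5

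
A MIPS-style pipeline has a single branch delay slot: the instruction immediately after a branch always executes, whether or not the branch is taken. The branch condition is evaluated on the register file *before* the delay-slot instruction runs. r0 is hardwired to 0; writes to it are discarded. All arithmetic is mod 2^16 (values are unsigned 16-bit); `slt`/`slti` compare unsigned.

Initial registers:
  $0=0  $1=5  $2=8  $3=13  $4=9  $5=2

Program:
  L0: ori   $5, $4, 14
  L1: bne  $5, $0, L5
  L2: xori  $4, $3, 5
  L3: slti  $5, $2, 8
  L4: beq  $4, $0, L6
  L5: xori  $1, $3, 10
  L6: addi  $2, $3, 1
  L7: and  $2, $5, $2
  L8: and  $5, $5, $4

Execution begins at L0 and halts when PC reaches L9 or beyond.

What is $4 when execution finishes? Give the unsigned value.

8

  step pc=0: ori   $5, $4, 14  regs=(0,5,8,13,9,15)
  step pc=1: bne  $5, $0, L5  cond=T  regs=(0,5,8,13,9,15)
  step pc=2: xori  $4, $3, 5  regs=(0,5,8,13,8,15)
  step pc=5: xori  $1, $3, 10  regs=(0,7,8,13,8,15)
  step pc=6: addi  $2, $3, 1  regs=(0,7,14,13,8,15)
  step pc=7: and  $2, $5, $2  regs=(0,7,14,13,8,15)
  step pc=8: and  $5, $5, $4  regs=(0,7,14,13,8,8)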